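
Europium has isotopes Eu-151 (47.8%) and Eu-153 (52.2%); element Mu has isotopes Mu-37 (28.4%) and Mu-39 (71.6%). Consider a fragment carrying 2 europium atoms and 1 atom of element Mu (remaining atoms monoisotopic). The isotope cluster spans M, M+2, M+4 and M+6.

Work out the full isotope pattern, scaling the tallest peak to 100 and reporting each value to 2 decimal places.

14.93 : 70.24 : 100.00 : 44.88

Europium pattern (n=2): 0.228484 : 0.499032 : 0.272484
Element Mu pattern (n=1): 0.2840 : 0.7160
Convolve the two distributions (both contribute in 2-u steps):
  M: 0.228484×0.2840 = 0.064889
  M+2: 0.228484×0.7160 + 0.499032×0.2840 = 0.305320
  M+4: 0.499032×0.7160 + 0.272484×0.2840 = 0.434692
  M+6: 0.272484×0.7160 = 0.195099
Scale to base peak (0.434692) = 100: 14.93 : 70.24 : 100.00 : 44.88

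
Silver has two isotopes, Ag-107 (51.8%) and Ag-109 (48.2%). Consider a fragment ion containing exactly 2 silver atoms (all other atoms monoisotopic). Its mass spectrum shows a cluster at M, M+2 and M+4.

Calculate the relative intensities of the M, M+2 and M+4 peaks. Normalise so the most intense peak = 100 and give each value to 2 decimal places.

53.73 : 100.00 : 46.53

The 2 Ag atoms are independent, so intensities follow the terms of (0.518 + 0.482)^2.
P(M) = 0.518^2 = 0.268324
P(M+2) = 2 × 0.518^1 × 0.482^1 = 0.499352
P(M+4) = 0.482^2 = 0.232324
The M+2 peak is largest (0.499352); scaling to 100 gives 53.73 : 100.00 : 46.53.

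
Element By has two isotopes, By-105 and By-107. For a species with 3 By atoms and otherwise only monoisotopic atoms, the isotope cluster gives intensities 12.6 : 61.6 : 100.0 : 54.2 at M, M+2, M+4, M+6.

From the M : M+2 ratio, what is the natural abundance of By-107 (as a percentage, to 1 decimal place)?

Let p = fractional abundance of By-105. I(M+2)/I(M) = [C(3,1)·p^2·(1−p)] / p^3 = 3·(1−p)/p = 61.6/12.6 = 4.8889
(1−p)/p = 4.8889/3 = 1.6296  ⇒  p = 1/(1 + 1.6296) = 0.3803
By-105: 38.0%, By-107: 62.0%.

62.0%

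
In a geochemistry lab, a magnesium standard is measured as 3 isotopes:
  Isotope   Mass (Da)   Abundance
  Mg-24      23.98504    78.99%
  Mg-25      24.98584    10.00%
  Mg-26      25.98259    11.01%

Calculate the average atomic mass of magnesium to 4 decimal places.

Weight each isotope mass by its fractional abundance: 0.7899 × 23.98504 + 0.1000 × 24.98584 + 0.1101 × 25.98259
= 18.945783 + 2.498584 + 2.860683 = 24.305050 Da

24.3051 Da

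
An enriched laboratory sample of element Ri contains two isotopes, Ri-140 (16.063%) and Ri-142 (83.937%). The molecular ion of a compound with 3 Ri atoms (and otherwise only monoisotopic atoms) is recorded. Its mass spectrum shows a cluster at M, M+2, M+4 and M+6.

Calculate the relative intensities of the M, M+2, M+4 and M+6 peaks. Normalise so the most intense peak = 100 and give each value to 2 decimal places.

0.70 : 10.99 : 57.41 : 100.00

Each Ri atom is independently Ri-140 (p = 0.16063) or Ri-142 (q = 0.83937); the cluster is the binomial expansion (p + q)^3.
P(M) = 0.16063^3 = 0.004145
P(M+2) = 3 × 0.16063^2 × 0.83937^1 = 0.064972
P(M+4) = 3 × 0.16063^1 × 0.83937^2 = 0.339512
P(M+6) = 0.83937^3 = 0.591371
The M+6 peak is largest (0.591371); scaling to 100 gives 0.70 : 10.99 : 57.41 : 100.00.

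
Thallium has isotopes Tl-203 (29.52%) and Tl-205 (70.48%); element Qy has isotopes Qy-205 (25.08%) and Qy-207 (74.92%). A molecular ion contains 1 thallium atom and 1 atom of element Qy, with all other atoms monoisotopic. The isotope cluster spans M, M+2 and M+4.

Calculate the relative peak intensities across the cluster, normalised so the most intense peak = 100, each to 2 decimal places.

Thallium pattern (n=1): 0.2952 : 0.7048
Element Qy pattern (n=1): 0.2508 : 0.7492
Convolve the two distributions (both contribute in 2-u steps):
  M: 0.2952×0.2508 = 0.074036
  M+2: 0.2952×0.7492 + 0.7048×0.2508 = 0.397928
  M+4: 0.7048×0.7492 = 0.528036
Scale to base peak (0.528036) = 100: 14.02 : 75.36 : 100.00

14.02 : 75.36 : 100.00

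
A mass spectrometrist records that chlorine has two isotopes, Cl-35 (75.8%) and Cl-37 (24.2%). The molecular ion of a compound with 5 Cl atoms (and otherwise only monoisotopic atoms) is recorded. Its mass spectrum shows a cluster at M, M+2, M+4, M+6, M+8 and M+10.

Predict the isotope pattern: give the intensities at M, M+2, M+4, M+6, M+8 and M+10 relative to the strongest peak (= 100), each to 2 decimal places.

Each Cl atom is independently Cl-35 (p = 0.758) or Cl-37 (q = 0.242); the cluster is the binomial expansion (p + q)^5.
P(M) = 0.758^5 = 0.250234
P(M+2) = 5 × 0.758^4 × 0.242^1 = 0.399450
P(M+4) = 10 × 0.758^3 × 0.242^2 = 0.255058
P(M+6) = 10 × 0.758^2 × 0.242^3 = 0.081430
P(M+8) = 5 × 0.758^1 × 0.242^4 = 0.012999
P(M+10) = 0.242^5 = 0.000830
The M+2 peak is largest (0.399450); scaling to 100 gives 62.64 : 100.00 : 63.85 : 20.39 : 3.25 : 0.21.

62.64 : 100.00 : 63.85 : 20.39 : 3.25 : 0.21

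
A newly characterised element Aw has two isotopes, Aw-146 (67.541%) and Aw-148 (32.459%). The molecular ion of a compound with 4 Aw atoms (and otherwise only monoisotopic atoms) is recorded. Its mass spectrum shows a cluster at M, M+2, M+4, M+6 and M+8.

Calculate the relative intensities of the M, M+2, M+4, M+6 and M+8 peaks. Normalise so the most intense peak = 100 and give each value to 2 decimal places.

Expanding (0.67541 + 0.32459)^4:
P(M) = 0.67541^4 = 0.208099
P(M+2) = 4 × 0.67541^3 × 0.32459^1 = 0.400035
P(M+4) = 6 × 0.67541^2 × 0.32459^2 = 0.288374
P(M+6) = 4 × 0.67541^1 × 0.32459^3 = 0.092392
P(M+8) = 0.32459^4 = 0.011100
The M+2 peak is largest (0.400035); scaling to 100 gives 52.02 : 100.00 : 72.09 : 23.10 : 2.77.

52.02 : 100.00 : 72.09 : 23.10 : 2.77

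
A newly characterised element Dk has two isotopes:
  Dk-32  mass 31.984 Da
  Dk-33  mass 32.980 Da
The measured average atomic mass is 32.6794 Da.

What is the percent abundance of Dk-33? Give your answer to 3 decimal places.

Let x be the fractional abundance of Dk-32; then Dk-33 has abundance 1 − x.
31.984·x + 32.980·(1 − x) = 32.6794
(31.984 − 32.980)·x = 32.6794 − 32.980
x = -0.3006 / -0.996 = 0.30181 → 30.181% Dk-32, 69.819% Dk-33.

69.819%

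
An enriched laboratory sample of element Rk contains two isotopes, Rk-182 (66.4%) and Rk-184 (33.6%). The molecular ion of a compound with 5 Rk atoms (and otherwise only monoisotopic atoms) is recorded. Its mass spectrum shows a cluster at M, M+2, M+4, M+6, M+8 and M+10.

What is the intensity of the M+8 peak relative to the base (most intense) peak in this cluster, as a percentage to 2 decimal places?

Binomial terms of (0.664 + 0.336)^5: M 0.1291, M+2 0.3266, M+4 0.3305, M+6 0.1672, M+8 0.0423, M+10 0.0043 → M+4 is the base peak.
P(M+4) = C(5,2) × 0.664^3 × 0.336^2 = 10 × 0.29275494 × 0.112896 = 0.330509 (base)
P(M+8) = C(5,4) × 0.664^1 × 0.336^4 = 5 × 0.6640 × 0.01274551 = 0.042315
Relative intensity = 0.042315 / 0.330509 × 100 = 12.80

12.80%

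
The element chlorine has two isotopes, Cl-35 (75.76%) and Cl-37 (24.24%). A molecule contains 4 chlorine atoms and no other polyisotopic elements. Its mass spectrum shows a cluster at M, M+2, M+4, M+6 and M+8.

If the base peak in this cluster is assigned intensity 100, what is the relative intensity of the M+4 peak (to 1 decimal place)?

Term probabilities: M 0.3294, M+2 0.4216, M+4 0.2023, M+6 0.0432, M+8 0.0035. Base peak = M+2.
P(M+2) = C(4,1) × 0.7576^3 × 0.2424^1 = 4 × 0.4348304 × 0.2424 = 0.421612 (base)
P(M+4) = C(4,2) × 0.7576^2 × 0.2424^2 = 6 × 0.57395776 × 0.05875776 = 0.202347
Relative intensity = 0.202347 / 0.421612 × 100 = 48.0

48.0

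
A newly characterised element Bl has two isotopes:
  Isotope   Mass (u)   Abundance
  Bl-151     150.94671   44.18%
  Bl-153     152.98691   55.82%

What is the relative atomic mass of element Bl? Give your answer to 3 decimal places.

152.086 u

The abundance-weighted mean is 0.4418 × 150.94671 + 0.5582 × 152.98691
= 66.688256 + 85.397293 = 152.085549 u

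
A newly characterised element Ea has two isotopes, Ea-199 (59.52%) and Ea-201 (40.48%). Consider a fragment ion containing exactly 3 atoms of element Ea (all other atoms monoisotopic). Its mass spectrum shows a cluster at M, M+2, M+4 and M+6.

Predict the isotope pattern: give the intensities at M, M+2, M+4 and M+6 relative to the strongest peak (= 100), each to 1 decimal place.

49.0 : 100.0 : 68.0 : 15.4

Each Ea atom is independently Ea-199 (p = 0.5952) or Ea-201 (q = 0.4048); the cluster is the binomial expansion (p + q)^3.
P(M) = 0.5952^3 = 0.210857
P(M+2) = 3 × 0.5952^2 × 0.4048^1 = 0.430217
P(M+4) = 3 × 0.5952^1 × 0.4048^2 = 0.292594
P(M+6) = 0.4048^3 = 0.066332
The M+2 peak is largest (0.430217); scaling to 100 gives 49.0 : 100.0 : 68.0 : 15.4.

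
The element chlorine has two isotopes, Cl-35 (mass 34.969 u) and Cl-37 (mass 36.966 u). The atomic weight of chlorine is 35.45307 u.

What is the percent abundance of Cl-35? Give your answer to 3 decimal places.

75.760%

Writing the weighted mean with unknown fraction x of Cl-35:
34.969·x + 36.966·(1 − x) = 35.45307
(34.969 − 36.966)·x = 35.45307 − 36.966
x = -1.51293 / -1.997 = 0.75760 → 75.760% Cl-35, 24.240% Cl-37.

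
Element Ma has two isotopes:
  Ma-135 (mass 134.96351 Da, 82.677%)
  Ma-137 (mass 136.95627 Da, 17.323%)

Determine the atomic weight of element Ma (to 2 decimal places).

Weight each isotope mass by its fractional abundance: 0.82677 × 134.96351 + 0.17323 × 136.95627
= 111.583781 + 23.724935 = 135.308716 Da

135.31 Da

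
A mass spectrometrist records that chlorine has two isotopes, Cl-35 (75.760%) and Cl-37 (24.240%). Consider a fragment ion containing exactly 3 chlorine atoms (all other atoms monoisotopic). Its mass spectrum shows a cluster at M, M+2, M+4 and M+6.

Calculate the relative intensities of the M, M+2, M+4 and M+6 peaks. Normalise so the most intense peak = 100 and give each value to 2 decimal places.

100.00 : 95.99 : 30.71 : 3.28

Expanding (0.75760 + 0.24240)^3:
P(M) = 0.75760^3 = 0.434830
P(M+2) = 3 × 0.75760^2 × 0.24240^1 = 0.417382
P(M+4) = 3 × 0.75760^1 × 0.24240^2 = 0.133545
P(M+6) = 0.24240^3 = 0.014243
The M peak is largest (0.434830); scaling to 100 gives 100.00 : 95.99 : 30.71 : 3.28.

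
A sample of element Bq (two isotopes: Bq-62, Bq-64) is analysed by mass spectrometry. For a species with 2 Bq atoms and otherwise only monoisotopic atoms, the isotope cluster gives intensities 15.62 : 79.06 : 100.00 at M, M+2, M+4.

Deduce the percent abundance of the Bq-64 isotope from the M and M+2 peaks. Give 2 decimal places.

Let p = fractional abundance of Bq-62. I(M+2)/I(M) = [C(2,1)·p^1·(1−p)] / p^2 = 2·(1−p)/p = 79.06/15.62 = 5.0615
(1−p)/p = 5.0615/2 = 2.5307  ⇒  p = 1/(1 + 2.5307) = 0.2832
Bq-62: 28.32%, Bq-64: 71.68%.

71.68%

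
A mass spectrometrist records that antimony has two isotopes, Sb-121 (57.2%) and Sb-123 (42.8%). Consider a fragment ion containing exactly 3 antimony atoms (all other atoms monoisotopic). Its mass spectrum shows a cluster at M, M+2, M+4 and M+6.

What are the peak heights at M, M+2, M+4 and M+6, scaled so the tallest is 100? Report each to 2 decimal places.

Each Sb atom is independently Sb-121 (p = 0.572) or Sb-123 (q = 0.428); the cluster is the binomial expansion (p + q)^3.
P(M) = 0.572^3 = 0.187149
P(M+2) = 3 × 0.572^2 × 0.428^1 = 0.420104
P(M+4) = 3 × 0.572^1 × 0.428^2 = 0.314344
P(M+6) = 0.428^3 = 0.078403
The M+2 peak is largest (0.420104); scaling to 100 gives 44.55 : 100.00 : 74.83 : 18.66.

44.55 : 100.00 : 74.83 : 18.66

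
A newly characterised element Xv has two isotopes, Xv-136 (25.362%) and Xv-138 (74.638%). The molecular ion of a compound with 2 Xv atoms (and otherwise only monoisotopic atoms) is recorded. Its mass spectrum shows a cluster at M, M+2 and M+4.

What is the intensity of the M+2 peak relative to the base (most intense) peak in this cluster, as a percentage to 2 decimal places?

67.96%

Binomial terms of (0.25362 + 0.74638)^2: M 0.0643, M+2 0.3786, M+4 0.5571 → M+4 is the base peak.
P(M+4) = C(2,2) × 0.25362^0 × 0.74638^2 = 1 × 1.0000 × 0.5570831 = 0.557083 (base)
P(M+2) = C(2,1) × 0.25362^1 × 0.74638^1 = 2 × 0.25362 × 0.74638 = 0.378594
Relative intensity = 0.378594 / 0.557083 × 100 = 67.96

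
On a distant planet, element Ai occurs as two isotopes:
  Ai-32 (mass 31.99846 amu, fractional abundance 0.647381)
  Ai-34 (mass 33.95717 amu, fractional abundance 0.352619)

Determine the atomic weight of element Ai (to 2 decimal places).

Weight each isotope mass by its fractional abundance: 0.647381 × 31.99846 + 0.352619 × 33.95717
= 20.715195 + 11.973943 = 32.689138 amu

32.69 amu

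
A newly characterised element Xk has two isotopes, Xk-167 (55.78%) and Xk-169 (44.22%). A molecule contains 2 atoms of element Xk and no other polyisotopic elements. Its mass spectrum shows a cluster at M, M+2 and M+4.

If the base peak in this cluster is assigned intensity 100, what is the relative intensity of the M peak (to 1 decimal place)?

Binomial terms of (0.5578 + 0.4422)^2: M 0.3111, M+2 0.4933, M+4 0.1955 → M+2 is the base peak.
P(M+2) = C(2,1) × 0.5578^1 × 0.4422^1 = 2 × 0.5578 × 0.4422 = 0.493318 (base)
P(M) = C(2,0) × 0.5578^2 × 0.4422^0 = 1 × 0.31114084 × 1.0000 = 0.311141
Relative intensity = 0.311141 / 0.493318 × 100 = 63.1

63.1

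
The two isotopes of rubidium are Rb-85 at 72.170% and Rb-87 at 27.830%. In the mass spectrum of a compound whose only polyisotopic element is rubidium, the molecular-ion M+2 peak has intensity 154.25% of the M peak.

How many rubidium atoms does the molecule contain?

For n independent Rb atoms, I(M+2)/I(M) = n · (abundance Rb-87) / (abundance Rb-85) = n · 0.27830/0.72170.
n = 1.5425 × 0.72170/0.27830 = 4.00 ≈ 4

4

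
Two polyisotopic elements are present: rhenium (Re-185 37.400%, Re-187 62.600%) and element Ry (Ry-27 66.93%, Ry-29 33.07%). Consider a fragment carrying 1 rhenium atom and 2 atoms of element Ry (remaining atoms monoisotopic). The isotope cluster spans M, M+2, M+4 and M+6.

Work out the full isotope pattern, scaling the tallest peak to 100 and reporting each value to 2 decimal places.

37.57 : 100.00 : 71.31 : 15.35

Rhenium pattern (n=1): 0.3740 : 0.6260
Element Ry pattern (n=2): 0.44796249 : 0.44267502 : 0.10936249
Convolve the two distributions (both contribute in 2-u steps):
  M: 0.3740×0.44796249 = 0.167538
  M+2: 0.3740×0.44267502 + 0.6260×0.44796249 = 0.445985
  M+4: 0.3740×0.10936249 + 0.6260×0.44267502 = 0.318016
  M+6: 0.6260×0.10936249 = 0.068461
Scale to base peak (0.445985) = 100: 37.57 : 100.00 : 71.31 : 15.35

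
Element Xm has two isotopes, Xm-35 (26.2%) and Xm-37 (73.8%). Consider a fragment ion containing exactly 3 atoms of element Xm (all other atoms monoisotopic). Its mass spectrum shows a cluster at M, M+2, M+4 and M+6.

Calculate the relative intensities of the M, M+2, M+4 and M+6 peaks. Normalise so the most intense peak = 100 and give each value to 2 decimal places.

4.20 : 35.50 : 100.00 : 93.89

Each Xm atom is independently Xm-35 (p = 0.262) or Xm-37 (q = 0.738); the cluster is the binomial expansion (p + q)^3.
P(M) = 0.262^3 = 0.017985
P(M+2) = 3 × 0.262^2 × 0.738^1 = 0.151978
P(M+4) = 3 × 0.262^1 × 0.738^2 = 0.428090
P(M+6) = 0.738^3 = 0.401947
The M+4 peak is largest (0.428090); scaling to 100 gives 4.20 : 35.50 : 100.00 : 93.89.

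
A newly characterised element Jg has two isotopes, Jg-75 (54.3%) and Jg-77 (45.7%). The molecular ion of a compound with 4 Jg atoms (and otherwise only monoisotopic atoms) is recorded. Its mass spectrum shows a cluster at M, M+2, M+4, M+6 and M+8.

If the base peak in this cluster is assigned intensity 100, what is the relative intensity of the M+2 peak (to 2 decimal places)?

79.21

Term probabilities: M 0.0869, M+2 0.2927, M+4 0.3695, M+6 0.2073, M+8 0.0436. Base peak = M+4.
P(M+4) = C(4,2) × 0.543^2 × 0.457^2 = 6 × 0.294849 × 0.208849 = 0.369474 (base)
P(M+2) = C(4,1) × 0.543^3 × 0.457^1 = 4 × 0.16010301 × 0.4570 = 0.292668
Relative intensity = 0.292668 / 0.369474 × 100 = 79.21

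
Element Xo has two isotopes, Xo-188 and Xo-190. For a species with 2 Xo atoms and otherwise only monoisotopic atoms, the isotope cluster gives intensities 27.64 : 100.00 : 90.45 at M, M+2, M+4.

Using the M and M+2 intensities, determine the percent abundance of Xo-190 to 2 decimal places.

Write p for the Xo-188 fraction. I(M+2)/I(M) = [C(2,1)·p^1·(1−p)] / p^2 = 2·(1−p)/p = 100.00/27.64 = 3.6179
(1−p)/p = 3.6179/2 = 1.8090  ⇒  p = 1/(1 + 1.8090) = 0.3560
Xo-188: 35.60%, Xo-190: 64.40%.

64.40%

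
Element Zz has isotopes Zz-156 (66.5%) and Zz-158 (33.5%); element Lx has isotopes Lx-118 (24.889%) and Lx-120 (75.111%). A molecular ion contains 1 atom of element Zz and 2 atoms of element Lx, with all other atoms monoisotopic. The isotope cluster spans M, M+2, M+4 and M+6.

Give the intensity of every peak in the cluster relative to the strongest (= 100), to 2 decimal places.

8.23 : 53.83 : 100.00 : 37.77

Element Zz pattern (n=1): 0.6650 : 0.3350
Element Lx pattern (n=2): 0.06194623 : 0.37388754 : 0.56416623
Convolve the two distributions (both contribute in 2-u steps):
  M: 0.6650×0.06194623 = 0.041194
  M+2: 0.6650×0.37388754 + 0.3350×0.06194623 = 0.269387
  M+4: 0.6650×0.56416623 + 0.3350×0.37388754 = 0.500423
  M+6: 0.3350×0.56416623 = 0.188996
Scale to base peak (0.500423) = 100: 8.23 : 53.83 : 100.00 : 37.77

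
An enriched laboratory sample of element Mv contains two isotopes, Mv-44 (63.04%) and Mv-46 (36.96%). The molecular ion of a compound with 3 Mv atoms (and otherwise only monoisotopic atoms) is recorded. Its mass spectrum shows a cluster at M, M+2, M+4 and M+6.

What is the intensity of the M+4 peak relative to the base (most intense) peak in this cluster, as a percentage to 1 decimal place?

Binomial terms of (0.6304 + 0.3696)^3: M 0.2505, M+2 0.4406, M+4 0.2583, M+6 0.0505 → M+2 is the base peak.
P(M+2) = C(3,1) × 0.6304^2 × 0.3696^1 = 3 × 0.39740416 × 0.3696 = 0.440642 (base)
P(M+4) = C(3,2) × 0.6304^1 × 0.3696^2 = 3 × 0.6304 × 0.13660416 = 0.258346
Relative intensity = 0.258346 / 0.440642 × 100 = 58.6

58.6%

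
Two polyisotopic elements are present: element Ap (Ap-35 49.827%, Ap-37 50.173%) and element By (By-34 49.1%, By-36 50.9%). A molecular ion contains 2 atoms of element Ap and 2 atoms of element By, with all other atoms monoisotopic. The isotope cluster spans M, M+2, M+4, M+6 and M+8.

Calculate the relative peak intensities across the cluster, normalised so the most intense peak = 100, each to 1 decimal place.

Element Ap pattern (n=2): 0.24827299 : 0.49999401 : 0.25173299
Element By pattern (n=2): 0.241081 : 0.499838 : 0.259081
Convolve the two distributions (both contribute in 2-u steps):
  M: 0.24827299×0.241081 = 0.059854
  M+2: 0.24827299×0.499838 + 0.49999401×0.241081 = 0.244635
  M+4: 0.24827299×0.259081 + 0.49999401×0.499838 + 0.25173299×0.241081 = 0.374927
  M+6: 0.49999401×0.259081 + 0.25173299×0.499838 = 0.255365
  M+8: 0.25173299×0.259081 = 0.065219
Scale to base peak (0.374927) = 100: 16.0 : 65.2 : 100.0 : 68.1 : 17.4

16.0 : 65.2 : 100.0 : 68.1 : 17.4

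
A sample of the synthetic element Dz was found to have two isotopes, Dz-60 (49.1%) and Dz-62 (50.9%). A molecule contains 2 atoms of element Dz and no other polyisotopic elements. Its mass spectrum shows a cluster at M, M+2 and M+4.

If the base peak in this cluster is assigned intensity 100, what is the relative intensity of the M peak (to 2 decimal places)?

48.23

(0.491 + 0.509)^2 gives M 0.2411, M+2 0.4998, M+4 0.2591; the largest is M+2.
P(M+2) = C(2,1) × 0.491^1 × 0.509^1 = 2 × 0.4910 × 0.5090 = 0.499838 (base)
P(M) = C(2,0) × 0.491^2 × 0.509^0 = 1 × 0.241081 × 1.0000 = 0.241081
Relative intensity = 0.241081 / 0.499838 × 100 = 48.23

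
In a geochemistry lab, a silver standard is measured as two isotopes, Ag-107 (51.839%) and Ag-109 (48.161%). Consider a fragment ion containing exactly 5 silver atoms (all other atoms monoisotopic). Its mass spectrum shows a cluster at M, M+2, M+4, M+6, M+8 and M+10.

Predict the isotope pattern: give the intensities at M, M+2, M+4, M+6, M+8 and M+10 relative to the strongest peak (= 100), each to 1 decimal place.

11.6 : 53.8 : 100.0 : 92.9 : 43.2 : 8.0

Each Ag atom is independently Ag-107 (p = 0.51839) or Ag-109 (q = 0.48161); the cluster is the binomial expansion (p + q)^5.
P(M) = 0.51839^5 = 0.037435
P(M+2) = 5 × 0.51839^4 × 0.48161^1 = 0.173897
P(M+4) = 10 × 0.51839^3 × 0.48161^2 = 0.323118
P(M+6) = 10 × 0.51839^2 × 0.48161^3 = 0.300192
P(M+8) = 5 × 0.51839^1 × 0.48161^4 = 0.139447
P(M+10) = 0.48161^5 = 0.025911
The M+4 peak is largest (0.323118); scaling to 100 gives 11.6 : 53.8 : 100.0 : 92.9 : 43.2 : 8.0.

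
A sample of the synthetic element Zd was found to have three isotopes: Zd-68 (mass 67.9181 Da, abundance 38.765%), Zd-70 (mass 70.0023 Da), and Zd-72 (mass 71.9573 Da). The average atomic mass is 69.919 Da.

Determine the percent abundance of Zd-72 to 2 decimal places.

Let x and y be the fractions of Zd-70 and Zd-72. Then x + y = 1 − 0.38765 = 0.61235 and 70.0023x + 71.9573y = 69.919 − 0.38765×67.9181 = 43.590548535.
Substituting: 70.0023x + 71.9573(0.61235 − x) = 43.590548535
(70.0023 − 71.9573)x = -0.47250412  ⇒  x = 0.24169, y = 0.37066
Zd-70: 24.17%, Zd-72: 37.07%.

37.07%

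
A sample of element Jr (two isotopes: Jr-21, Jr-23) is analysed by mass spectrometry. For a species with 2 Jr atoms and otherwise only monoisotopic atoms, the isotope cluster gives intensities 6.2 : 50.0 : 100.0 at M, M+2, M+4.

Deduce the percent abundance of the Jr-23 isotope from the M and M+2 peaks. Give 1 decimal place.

80.1%

Let p = fractional abundance of Jr-21. I(M+2)/I(M) = [C(2,1)·p^1·(1−p)] / p^2 = 2·(1−p)/p = 50.0/6.2 = 8.0645
(1−p)/p = 8.0645/2 = 4.0323  ⇒  p = 1/(1 + 4.0323) = 0.1987
Jr-21: 19.9%, Jr-23: 80.1%.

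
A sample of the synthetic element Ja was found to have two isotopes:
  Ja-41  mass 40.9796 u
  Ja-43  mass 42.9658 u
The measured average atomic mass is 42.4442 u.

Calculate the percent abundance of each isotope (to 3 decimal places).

Ja-41: 26.261%, Ja-43: 73.739%

With x = fraction of Ja-41 (so Ja-43 is 1 − x):
40.9796·x + 42.9658·(1 − x) = 42.4442
(40.9796 − 42.9658)·x = 42.4442 − 42.9658
x = -0.5216 / -1.9862 = 0.26261 → 26.261% Ja-41, 73.739% Ja-43.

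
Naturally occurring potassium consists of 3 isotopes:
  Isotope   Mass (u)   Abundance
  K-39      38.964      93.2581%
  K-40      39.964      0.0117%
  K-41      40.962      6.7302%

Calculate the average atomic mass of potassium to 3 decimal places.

39.099 u

Weight each isotope mass by its fractional abundance: 0.932581 × 38.964 + 0.000117 × 39.964 + 0.067302 × 40.962
= 36.3371 + 0.0047 + 2.7568 = 39.0986 u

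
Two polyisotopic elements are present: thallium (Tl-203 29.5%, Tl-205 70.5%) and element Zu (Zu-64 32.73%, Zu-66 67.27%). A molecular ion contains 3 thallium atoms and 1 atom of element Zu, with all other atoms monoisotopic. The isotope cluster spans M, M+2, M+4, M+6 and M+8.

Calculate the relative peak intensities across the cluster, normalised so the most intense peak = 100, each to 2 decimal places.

Thallium pattern (n=3): 0.02567237 : 0.18405787 : 0.43986713 : 0.35040263
Element Zu pattern (n=1): 0.3273 : 0.6727
Convolve the two distributions (both contribute in 2-u steps):
  M: 0.02567237×0.3273 = 0.008403
  M+2: 0.02567237×0.6727 + 0.18405787×0.3273 = 0.077512
  M+4: 0.18405787×0.6727 + 0.43986713×0.3273 = 0.267784
  M+6: 0.43986713×0.6727 + 0.35040263×0.3273 = 0.410585
  M+8: 0.35040263×0.6727 = 0.235716
Scale to base peak (0.410585) = 100: 2.05 : 18.88 : 65.22 : 100.00 : 57.41

2.05 : 18.88 : 65.22 : 100.00 : 57.41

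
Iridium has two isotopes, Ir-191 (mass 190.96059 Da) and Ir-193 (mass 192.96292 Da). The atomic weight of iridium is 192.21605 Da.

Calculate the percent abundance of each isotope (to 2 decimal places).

Ir-191: 37.30%, Ir-193: 62.70%

Writing the weighted mean with unknown fraction x of Ir-191:
190.96059·x + 192.96292·(1 − x) = 192.21605
(190.96059 − 192.96292)·x = 192.21605 − 192.96292
x = -0.74687 / -2.00233 = 0.37300 → 37.30% Ir-191, 62.70% Ir-193.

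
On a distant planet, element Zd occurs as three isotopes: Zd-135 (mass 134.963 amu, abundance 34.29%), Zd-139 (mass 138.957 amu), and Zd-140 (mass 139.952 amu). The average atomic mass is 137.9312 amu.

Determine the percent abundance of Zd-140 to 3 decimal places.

34.547%

The remaining 65.71% is split between Zd-139 (fraction x) and Zd-140 (fraction 0.6571 − x).
Substituting: 138.957x + 139.952(0.6571 − x) = 91.6523873
(138.957 − 139.952)x = -0.3100719  ⇒  x = 0.31163, y = 0.34547
Zd-139: 31.163%, Zd-140: 34.547%.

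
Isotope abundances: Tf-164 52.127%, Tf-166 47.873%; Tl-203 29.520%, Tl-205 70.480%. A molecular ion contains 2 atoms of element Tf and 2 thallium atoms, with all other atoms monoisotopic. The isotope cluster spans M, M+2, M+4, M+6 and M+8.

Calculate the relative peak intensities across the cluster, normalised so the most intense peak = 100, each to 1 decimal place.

Element Tf pattern (n=2): 0.27172241 : 0.49909517 : 0.22918241
Thallium pattern (n=2): 0.08714304 : 0.41611392 : 0.49674304
Convolve the two distributions (both contribute in 2-u steps):
  M: 0.27172241×0.08714304 = 0.023679
  M+2: 0.27172241×0.41611392 + 0.49909517×0.08714304 = 0.156560
  M+4: 0.27172241×0.49674304 + 0.49909517×0.41611392 + 0.22918241×0.08714304 = 0.362628
  M+6: 0.49909517×0.49674304 + 0.22918241×0.41611392 = 0.343288
  M+8: 0.22918241×0.49674304 = 0.113845
Scale to base peak (0.362628) = 100: 6.5 : 43.2 : 100.0 : 94.7 : 31.4

6.5 : 43.2 : 100.0 : 94.7 : 31.4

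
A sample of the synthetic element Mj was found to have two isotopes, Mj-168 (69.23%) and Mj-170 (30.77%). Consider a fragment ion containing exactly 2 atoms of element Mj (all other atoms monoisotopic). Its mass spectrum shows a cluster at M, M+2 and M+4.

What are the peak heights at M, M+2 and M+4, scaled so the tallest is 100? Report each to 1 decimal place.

Expanding (0.6923 + 0.3077)^2:
P(M) = 0.6923^2 = 0.479279
P(M+2) = 2 × 0.6923^1 × 0.3077^1 = 0.426041
P(M+4) = 0.3077^2 = 0.094679
The M peak is largest (0.479279); scaling to 100 gives 100.0 : 88.9 : 19.8.

100.0 : 88.9 : 19.8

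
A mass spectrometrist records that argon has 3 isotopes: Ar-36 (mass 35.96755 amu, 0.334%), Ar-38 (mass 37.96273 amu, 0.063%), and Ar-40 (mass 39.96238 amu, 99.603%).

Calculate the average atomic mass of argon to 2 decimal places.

39.95 amu

The abundance-weighted mean is 0.00334 × 35.96755 + 0.00063 × 37.96273 + 0.99603 × 39.96238
= 0.120132 + 0.023917 + 39.803729 = 39.947778 amu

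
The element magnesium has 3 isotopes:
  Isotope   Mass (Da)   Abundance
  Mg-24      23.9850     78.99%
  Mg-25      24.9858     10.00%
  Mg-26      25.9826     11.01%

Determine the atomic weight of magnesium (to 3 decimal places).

Average mass = Σ (abundance × isotope mass) = 0.7899 × 23.9850 + 0.1000 × 24.9858 + 0.1101 × 25.9826
= 18.94575 + 2.49858 + 2.86068 = 24.30501 Da

24.305 Da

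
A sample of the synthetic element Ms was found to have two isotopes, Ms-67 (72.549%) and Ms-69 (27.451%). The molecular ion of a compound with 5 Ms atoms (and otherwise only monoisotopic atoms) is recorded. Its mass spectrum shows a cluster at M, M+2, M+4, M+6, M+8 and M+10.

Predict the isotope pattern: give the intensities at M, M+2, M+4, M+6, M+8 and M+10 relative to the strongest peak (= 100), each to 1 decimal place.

52.9 : 100.0 : 75.7 : 28.6 : 5.4 : 0.4

The 5 Ms atoms are independent, so intensities follow the terms of (0.72549 + 0.27451)^5.
P(M) = 0.72549^5 = 0.200982
P(M+2) = 5 × 0.72549^4 × 0.27451^1 = 0.380237
P(M+4) = 10 × 0.72549^3 × 0.27451^2 = 0.287747
P(M+6) = 10 × 0.72549^2 × 0.27451^3 = 0.108877
P(M+8) = 5 × 0.72549^1 × 0.27451^4 = 0.020598
P(M+10) = 0.27451^5 = 0.001559
The M+2 peak is largest (0.380237); scaling to 100 gives 52.9 : 100.0 : 75.7 : 28.6 : 5.4 : 0.4.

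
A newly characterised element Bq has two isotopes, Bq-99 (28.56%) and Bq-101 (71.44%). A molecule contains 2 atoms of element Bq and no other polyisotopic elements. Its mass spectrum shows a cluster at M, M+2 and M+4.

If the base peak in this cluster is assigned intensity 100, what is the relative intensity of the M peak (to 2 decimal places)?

15.98

Term probabilities: M 0.0816, M+2 0.4081, M+4 0.5104. Base peak = M+4.
P(M+4) = C(2,2) × 0.2856^0 × 0.7144^2 = 1 × 1.0000 × 0.51036736 = 0.510367 (base)
P(M) = C(2,0) × 0.2856^2 × 0.7144^0 = 1 × 0.08156736 × 1.0000 = 0.081567
Relative intensity = 0.081567 / 0.510367 × 100 = 15.98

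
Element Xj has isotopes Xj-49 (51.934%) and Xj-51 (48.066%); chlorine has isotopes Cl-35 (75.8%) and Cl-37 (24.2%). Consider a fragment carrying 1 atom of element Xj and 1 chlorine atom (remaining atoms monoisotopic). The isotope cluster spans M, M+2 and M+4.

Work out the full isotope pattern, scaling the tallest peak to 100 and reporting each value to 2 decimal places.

80.34 : 100.00 : 23.74

Element Xj pattern (n=1): 0.51934 : 0.48066
Chlorine pattern (n=1): 0.7580 : 0.2420
Convolve the two distributions (both contribute in 2-u steps):
  M: 0.51934×0.7580 = 0.393660
  M+2: 0.51934×0.2420 + 0.48066×0.7580 = 0.490021
  M+4: 0.48066×0.2420 = 0.116320
Scale to base peak (0.490021) = 100: 80.34 : 100.00 : 23.74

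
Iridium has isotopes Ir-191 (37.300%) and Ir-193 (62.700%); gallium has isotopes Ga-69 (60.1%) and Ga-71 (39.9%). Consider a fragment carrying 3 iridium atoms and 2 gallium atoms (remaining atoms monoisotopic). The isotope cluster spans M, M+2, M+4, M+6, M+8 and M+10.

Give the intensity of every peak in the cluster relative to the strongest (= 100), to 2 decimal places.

5.49 : 34.95 : 85.66 : 100.00 : 55.10 : 11.49

Iridium pattern (n=3): 0.05189512 : 0.26170165 : 0.43991135 : 0.24649188
Gallium pattern (n=2): 0.361201 : 0.479598 : 0.159201
Convolve the two distributions (both contribute in 2-u steps):
  M: 0.05189512×0.361201 = 0.018745
  M+2: 0.05189512×0.479598 + 0.26170165×0.361201 = 0.119416
  M+4: 0.05189512×0.159201 + 0.26170165×0.479598 + 0.43991135×0.361201 = 0.292670
  M+6: 0.26170165×0.159201 + 0.43991135×0.479598 + 0.24649188×0.361201 = 0.341677
  M+8: 0.43991135×0.159201 + 0.24649188×0.479598 = 0.188251
  M+10: 0.24649188×0.159201 = 0.039242
Scale to base peak (0.341677) = 100: 5.49 : 34.95 : 85.66 : 100.00 : 55.10 : 11.49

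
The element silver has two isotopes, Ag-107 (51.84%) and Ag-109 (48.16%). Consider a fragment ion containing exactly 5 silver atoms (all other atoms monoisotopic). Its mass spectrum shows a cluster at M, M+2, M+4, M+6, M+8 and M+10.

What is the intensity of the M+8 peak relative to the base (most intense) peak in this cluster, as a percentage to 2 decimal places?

43.15%

Binomial terms of (0.5184 + 0.4816)^5: M 0.0374, M+2 0.1739, M+4 0.3231, M+6 0.3002, M+8 0.1394, M+10 0.0259 → M+4 is the base peak.
P(M+4) = C(5,2) × 0.5184^3 × 0.4816^2 = 10 × 0.13931407 × 0.23193856 = 0.323123 (base)
P(M+8) = C(5,4) × 0.5184^1 × 0.4816^4 = 5 × 0.5184 × 0.0537955 = 0.139438
Relative intensity = 0.139438 / 0.323123 × 100 = 43.15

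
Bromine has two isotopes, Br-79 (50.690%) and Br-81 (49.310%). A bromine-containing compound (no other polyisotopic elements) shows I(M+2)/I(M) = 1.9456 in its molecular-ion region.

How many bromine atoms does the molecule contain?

For n independent Br atoms, I(M+2)/I(M) = n · (abundance Br-81) / (abundance Br-79) = n · 0.49310/0.50690.
n = 1.9456 × 0.50690/0.49310 = 2.00 ≈ 2

2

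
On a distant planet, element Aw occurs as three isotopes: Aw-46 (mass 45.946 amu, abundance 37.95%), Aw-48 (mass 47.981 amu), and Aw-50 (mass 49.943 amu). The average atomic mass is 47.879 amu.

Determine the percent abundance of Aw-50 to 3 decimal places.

34.163%

The remaining 62.05% is split between Aw-48 (fraction x) and Aw-50 (fraction 0.6205 − x).
Substituting: 47.981x + 49.943(0.6205 − x) = 30.442493
(47.981 − 49.943)x = -0.5471385  ⇒  x = 0.27887, y = 0.34163
Aw-48: 27.887%, Aw-50: 34.163%.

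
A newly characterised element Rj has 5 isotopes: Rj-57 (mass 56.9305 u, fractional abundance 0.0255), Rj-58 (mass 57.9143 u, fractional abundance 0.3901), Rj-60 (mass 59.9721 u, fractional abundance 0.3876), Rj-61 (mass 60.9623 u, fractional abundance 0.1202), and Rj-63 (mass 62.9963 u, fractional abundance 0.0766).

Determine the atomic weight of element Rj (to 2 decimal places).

59.44 u

Ar = Σ fᵢ·mᵢ = 0.0255 × 56.9305 + 0.3901 × 57.9143 + 0.3876 × 59.9721 + 0.1202 × 60.9623 + 0.0766 × 62.9963
= 1.45173 + 22.59237 + 23.24519 + 7.32767 + 4.82552 = 59.44248 u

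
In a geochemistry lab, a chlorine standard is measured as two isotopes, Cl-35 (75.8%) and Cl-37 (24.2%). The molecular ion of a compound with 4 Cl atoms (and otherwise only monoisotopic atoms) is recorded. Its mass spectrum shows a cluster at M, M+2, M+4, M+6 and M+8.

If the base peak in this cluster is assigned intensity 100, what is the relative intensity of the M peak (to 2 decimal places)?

78.31

Binomial terms of (0.758 + 0.242)^4: M 0.3301, M+2 0.4216, M+4 0.2019, M+6 0.0430, M+8 0.0034 → M+2 is the base peak.
P(M+2) = C(4,1) × 0.758^3 × 0.242^1 = 4 × 0.43551951 × 0.2420 = 0.421583 (base)
P(M) = C(4,0) × 0.758^4 × 0.242^0 = 1 × 0.33012379 × 1.0000 = 0.330124
Relative intensity = 0.330124 / 0.421583 × 100 = 78.31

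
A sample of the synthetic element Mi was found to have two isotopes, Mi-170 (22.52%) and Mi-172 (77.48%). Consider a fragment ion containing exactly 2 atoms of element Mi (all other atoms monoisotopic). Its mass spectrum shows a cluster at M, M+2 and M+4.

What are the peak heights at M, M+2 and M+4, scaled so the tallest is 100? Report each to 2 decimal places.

Each Mi atom is independently Mi-170 (p = 0.2252) or Mi-172 (q = 0.7748); the cluster is the binomial expansion (p + q)^2.
P(M) = 0.2252^2 = 0.050715
P(M+2) = 2 × 0.2252^1 × 0.7748^1 = 0.348970
P(M+4) = 0.7748^2 = 0.600315
The M+4 peak is largest (0.600315); scaling to 100 gives 8.45 : 58.13 : 100.00.

8.45 : 58.13 : 100.00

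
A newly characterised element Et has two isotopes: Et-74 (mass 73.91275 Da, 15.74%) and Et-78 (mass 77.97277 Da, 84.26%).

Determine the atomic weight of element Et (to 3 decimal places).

Ar = Σ fᵢ·mᵢ = 0.1574 × 73.91275 + 0.8426 × 77.97277
= 11.633867 + 65.699856 = 77.333723 Da

77.334 Da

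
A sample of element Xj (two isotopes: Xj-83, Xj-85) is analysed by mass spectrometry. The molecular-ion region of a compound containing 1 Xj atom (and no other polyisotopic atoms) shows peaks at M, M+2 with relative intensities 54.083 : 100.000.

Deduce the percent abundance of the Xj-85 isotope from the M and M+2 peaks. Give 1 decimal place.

If p is the fraction of Xj that is Xj-83, then I(M+2)/I(M) = [C(1,1)·p^0·(1−p)] / p^1 = 1·(1−p)/p = 100.000/54.083 = 1.8490
(1−p)/p = 1.8490/1 = 1.8490  ⇒  p = 1/(1 + 1.8490) = 0.3510
Xj-83: 35.1%, Xj-85: 64.9%.

64.9%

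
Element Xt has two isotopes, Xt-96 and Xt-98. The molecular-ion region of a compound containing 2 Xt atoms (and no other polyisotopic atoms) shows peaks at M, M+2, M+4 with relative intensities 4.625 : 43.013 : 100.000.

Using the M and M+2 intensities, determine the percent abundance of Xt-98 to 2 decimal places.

82.30%

Write p for the Xt-96 fraction. I(M+2)/I(M) = [C(2,1)·p^1·(1−p)] / p^2 = 2·(1−p)/p = 43.013/4.625 = 9.3001
(1−p)/p = 9.3001/2 = 4.6501  ⇒  p = 1/(1 + 4.6501) = 0.1770
Xt-96: 17.70%, Xt-98: 82.30%.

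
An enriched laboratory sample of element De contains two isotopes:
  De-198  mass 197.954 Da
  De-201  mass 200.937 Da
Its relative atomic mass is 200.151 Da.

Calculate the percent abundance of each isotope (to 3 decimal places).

De-198: 26.349%, De-201: 73.651%

With x = fraction of De-198 (so De-201 is 1 − x):
197.954·x + 200.937·(1 − x) = 200.151
(197.954 − 200.937)·x = 200.151 − 200.937
x = -0.786 / -2.983 = 0.26349 → 26.349% De-198, 73.651% De-201.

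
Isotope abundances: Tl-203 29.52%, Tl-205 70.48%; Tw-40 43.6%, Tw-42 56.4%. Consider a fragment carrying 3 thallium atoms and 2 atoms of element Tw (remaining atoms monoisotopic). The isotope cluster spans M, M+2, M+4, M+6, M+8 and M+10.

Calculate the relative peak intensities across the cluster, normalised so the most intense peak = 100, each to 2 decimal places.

Thallium pattern (n=3): 0.02572463 : 0.18425524 : 0.43991564 : 0.35010449
Element Tw pattern (n=2): 0.190096 : 0.491808 : 0.318096
Convolve the two distributions (both contribute in 2-u steps):
  M: 0.02572463×0.190096 = 0.004890
  M+2: 0.02572463×0.491808 + 0.18425524×0.190096 = 0.047678
  M+4: 0.02572463×0.318096 + 0.18425524×0.491808 + 0.43991564×0.190096 = 0.182427
  M+6: 0.18425524×0.318096 + 0.43991564×0.491808 + 0.35010449×0.190096 = 0.341518
  M+8: 0.43991564×0.318096 + 0.35010449×0.491808 = 0.312120
  M+10: 0.35010449×0.318096 = 0.111367
Scale to base peak (0.341518) = 100: 1.43 : 13.96 : 53.42 : 100.00 : 91.39 : 32.61

1.43 : 13.96 : 53.42 : 100.00 : 91.39 : 32.61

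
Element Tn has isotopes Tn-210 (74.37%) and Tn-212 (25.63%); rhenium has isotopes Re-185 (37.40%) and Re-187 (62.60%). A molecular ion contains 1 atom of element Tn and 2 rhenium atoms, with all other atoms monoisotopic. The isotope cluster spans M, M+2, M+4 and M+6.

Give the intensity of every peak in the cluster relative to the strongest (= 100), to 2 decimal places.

Element Tn pattern (n=1): 0.7437 : 0.2563
Rhenium pattern (n=2): 0.139876 : 0.468248 : 0.391876
Convolve the two distributions (both contribute in 2-u steps):
  M: 0.7437×0.139876 = 0.104026
  M+2: 0.7437×0.468248 + 0.2563×0.139876 = 0.384086
  M+4: 0.7437×0.391876 + 0.2563×0.468248 = 0.411450
  M+6: 0.2563×0.391876 = 0.100438
Scale to base peak (0.411450) = 100: 25.28 : 93.35 : 100.00 : 24.41

25.28 : 93.35 : 100.00 : 24.41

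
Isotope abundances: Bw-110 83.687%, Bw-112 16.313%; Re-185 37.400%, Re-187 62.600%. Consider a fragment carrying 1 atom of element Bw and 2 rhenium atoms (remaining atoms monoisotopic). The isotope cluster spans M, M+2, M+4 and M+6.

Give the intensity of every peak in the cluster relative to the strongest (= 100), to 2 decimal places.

28.23 : 100.00 : 97.51 : 15.42

Element Bw pattern (n=1): 0.83687 : 0.16313
Rhenium pattern (n=2): 0.139876 : 0.468248 : 0.391876
Convolve the two distributions (both contribute in 2-u steps):
  M: 0.83687×0.139876 = 0.117058
  M+2: 0.83687×0.468248 + 0.16313×0.139876 = 0.414681
  M+4: 0.83687×0.391876 + 0.16313×0.468248 = 0.404335
  M+6: 0.16313×0.391876 = 0.063927
Scale to base peak (0.414681) = 100: 28.23 : 100.00 : 97.51 : 15.42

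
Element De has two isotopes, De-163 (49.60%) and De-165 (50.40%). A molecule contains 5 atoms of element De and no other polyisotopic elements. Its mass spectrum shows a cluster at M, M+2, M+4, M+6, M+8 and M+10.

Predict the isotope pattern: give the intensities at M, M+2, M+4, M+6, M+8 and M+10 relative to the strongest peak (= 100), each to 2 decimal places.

9.53 : 48.43 : 98.41 : 100.00 : 50.81 : 10.33

The 5 De atoms are independent, so intensities follow the terms of (0.4960 + 0.5040)^5.
P(M) = 0.4960^5 = 0.030020
P(M+2) = 5 × 0.4960^4 × 0.5040^1 = 0.152520
P(M+4) = 10 × 0.4960^3 × 0.5040^2 = 0.309960
P(M+6) = 10 × 0.4960^2 × 0.5040^3 = 0.314960
P(M+8) = 5 × 0.4960^1 × 0.5040^4 = 0.160020
P(M+10) = 0.5040^5 = 0.032520
The M+6 peak is largest (0.314960); scaling to 100 gives 9.53 : 48.43 : 98.41 : 100.00 : 50.81 : 10.33.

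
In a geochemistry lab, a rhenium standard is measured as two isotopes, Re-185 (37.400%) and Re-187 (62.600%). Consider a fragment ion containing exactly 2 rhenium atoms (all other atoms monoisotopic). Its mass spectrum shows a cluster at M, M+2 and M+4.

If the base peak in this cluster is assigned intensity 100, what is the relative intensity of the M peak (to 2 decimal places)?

Binomial terms of (0.37400 + 0.62600)^2: M 0.1399, M+2 0.4682, M+4 0.3919 → M+2 is the base peak.
P(M+2) = C(2,1) × 0.37400^1 × 0.62600^1 = 2 × 0.3740 × 0.6260 = 0.468248 (base)
P(M) = C(2,0) × 0.37400^2 × 0.62600^0 = 1 × 0.139876 × 1.0000 = 0.139876
Relative intensity = 0.139876 / 0.468248 × 100 = 29.87

29.87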